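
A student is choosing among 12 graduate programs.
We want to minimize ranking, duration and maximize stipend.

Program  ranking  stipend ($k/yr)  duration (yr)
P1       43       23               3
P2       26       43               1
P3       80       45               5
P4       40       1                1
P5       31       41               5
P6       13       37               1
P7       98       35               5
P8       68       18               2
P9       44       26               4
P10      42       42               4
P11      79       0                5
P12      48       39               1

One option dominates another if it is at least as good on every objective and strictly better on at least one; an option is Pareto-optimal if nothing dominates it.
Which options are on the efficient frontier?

P1: dominated by P2 (ranking 26≤43, stipend 43≥23, duration 1≤3).
P2: not dominated.
P3: not dominated (best stipend).
P4: dominated by P2 (ranking 26≤40, stipend 43≥1, duration 1≤1).
P5: dominated by P2 (ranking 26≤31, stipend 43≥41, duration 1≤5).
P6: not dominated (best ranking).
P7: dominated by P2 (ranking 26≤98, stipend 43≥35, duration 1≤5).
P8: dominated by P2 (ranking 26≤68, stipend 43≥18, duration 1≤2).
P9: dominated by P2 (ranking 26≤44, stipend 43≥26, duration 1≤4).
P10: dominated by P2 (ranking 26≤42, stipend 43≥42, duration 1≤4).
P11: dominated by P1 (ranking 43≤79, stipend 23≥0, duration 3≤5).
P12: dominated by P2 (ranking 26≤48, stipend 43≥39, duration 1≤1).

P2, P3, P6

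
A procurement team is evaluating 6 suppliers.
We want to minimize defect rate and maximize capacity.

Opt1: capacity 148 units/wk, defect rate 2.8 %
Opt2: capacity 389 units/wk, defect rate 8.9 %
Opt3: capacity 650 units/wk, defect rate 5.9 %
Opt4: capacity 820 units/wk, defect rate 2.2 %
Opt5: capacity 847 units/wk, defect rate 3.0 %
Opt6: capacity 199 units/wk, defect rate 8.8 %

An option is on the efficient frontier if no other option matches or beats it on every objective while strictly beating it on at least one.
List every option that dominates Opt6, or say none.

Opt3: capacity 650≥199, defect rate 5.9≤8.8 — dominates Opt6.
Opt4: capacity 820≥199, defect rate 2.2≤8.8 — dominates Opt6.
Opt5: capacity 847≥199, defect rate 3.0≤8.8 — dominates Opt6.
Others (Opt1, Opt2) are each worse than Opt6 on at least one objective.

Opt3, Opt4, Opt5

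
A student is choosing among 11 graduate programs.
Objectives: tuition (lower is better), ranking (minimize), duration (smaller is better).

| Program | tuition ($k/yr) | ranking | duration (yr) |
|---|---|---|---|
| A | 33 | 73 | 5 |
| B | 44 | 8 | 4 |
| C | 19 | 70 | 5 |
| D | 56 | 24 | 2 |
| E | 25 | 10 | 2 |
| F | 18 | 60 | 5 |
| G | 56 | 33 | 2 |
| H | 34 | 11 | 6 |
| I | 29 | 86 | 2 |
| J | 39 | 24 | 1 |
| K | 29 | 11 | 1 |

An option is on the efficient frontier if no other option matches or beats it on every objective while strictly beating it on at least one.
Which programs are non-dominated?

A: dominated by C (tuition 19≤33, ranking 70≤73, duration 5≤5).
B: not dominated (best ranking).
C: dominated by F (tuition 18≤19, ranking 60≤70, duration 5≤5).
D: dominated by E (tuition 25≤56, ranking 10≤24, duration 2≤2).
E: not dominated.
F: not dominated (best tuition).
G: dominated by D (tuition 56≤56, ranking 24≤33, duration 2≤2).
H: dominated by E (tuition 25≤34, ranking 10≤11, duration 2≤6).
I: dominated by E (tuition 25≤29, ranking 10≤86, duration 2≤2).
J: dominated by K (tuition 29≤39, ranking 11≤24, duration 1≤1).
K: not dominated.

B, E, F, K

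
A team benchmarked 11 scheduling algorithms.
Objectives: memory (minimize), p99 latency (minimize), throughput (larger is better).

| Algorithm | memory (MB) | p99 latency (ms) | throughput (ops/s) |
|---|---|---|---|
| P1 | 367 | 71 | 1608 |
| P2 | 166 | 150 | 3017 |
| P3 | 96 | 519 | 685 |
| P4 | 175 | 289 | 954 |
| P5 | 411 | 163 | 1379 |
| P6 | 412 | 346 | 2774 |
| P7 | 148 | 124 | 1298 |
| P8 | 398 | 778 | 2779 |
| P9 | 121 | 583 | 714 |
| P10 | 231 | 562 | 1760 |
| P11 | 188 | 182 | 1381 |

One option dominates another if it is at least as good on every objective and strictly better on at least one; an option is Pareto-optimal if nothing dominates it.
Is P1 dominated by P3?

P3 vs P1: P3 is worse on p99 latency (519 vs 71), so it does not dominate P1.

No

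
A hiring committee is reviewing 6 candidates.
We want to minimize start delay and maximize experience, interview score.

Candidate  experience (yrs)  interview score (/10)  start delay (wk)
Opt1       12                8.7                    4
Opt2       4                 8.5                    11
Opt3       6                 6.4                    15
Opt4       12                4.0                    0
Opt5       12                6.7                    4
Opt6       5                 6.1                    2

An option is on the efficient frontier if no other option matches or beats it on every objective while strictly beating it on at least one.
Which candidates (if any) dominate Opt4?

none

Opt1: worse on start delay (4 vs 0).
Opt2: worse on experience (4 vs 12).
Opt3: worse on experience (6 vs 12).
Opt5: worse on start delay (4 vs 0).
Opt6: worse on experience (5 vs 12).
No option dominates Opt4.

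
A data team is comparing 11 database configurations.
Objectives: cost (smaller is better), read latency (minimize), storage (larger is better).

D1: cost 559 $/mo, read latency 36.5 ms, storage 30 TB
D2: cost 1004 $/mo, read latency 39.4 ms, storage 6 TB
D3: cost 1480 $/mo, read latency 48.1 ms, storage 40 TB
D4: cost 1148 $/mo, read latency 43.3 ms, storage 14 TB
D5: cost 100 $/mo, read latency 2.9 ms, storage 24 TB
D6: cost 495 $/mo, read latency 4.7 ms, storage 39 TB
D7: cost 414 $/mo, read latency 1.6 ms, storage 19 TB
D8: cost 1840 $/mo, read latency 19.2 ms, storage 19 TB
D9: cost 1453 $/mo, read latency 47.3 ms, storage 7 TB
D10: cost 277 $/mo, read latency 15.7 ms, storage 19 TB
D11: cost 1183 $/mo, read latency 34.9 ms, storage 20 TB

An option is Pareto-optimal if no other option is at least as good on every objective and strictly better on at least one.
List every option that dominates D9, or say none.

D1, D4, D5, D6, D7, D10, D11

D1: cost 559≤1453, read latency 36.5≤47.3, storage 30≥7 — dominates D9.
D4: cost 1148≤1453, read latency 43.3≤47.3, storage 14≥7 — dominates D9.
D5: cost 100≤1453, read latency 2.9≤47.3, storage 24≥7 — dominates D9.
D6: cost 495≤1453, read latency 4.7≤47.3, storage 39≥7 — dominates D9.
D7: cost 414≤1453, read latency 1.6≤47.3, storage 19≥7 — dominates D9.
D10: cost 277≤1453, read latency 15.7≤47.3, storage 19≥7 — dominates D9.
D11: cost 1183≤1453, read latency 34.9≤47.3, storage 20≥7 — dominates D9.
Others (D2, D3, D8) are each worse than D9 on at least one objective.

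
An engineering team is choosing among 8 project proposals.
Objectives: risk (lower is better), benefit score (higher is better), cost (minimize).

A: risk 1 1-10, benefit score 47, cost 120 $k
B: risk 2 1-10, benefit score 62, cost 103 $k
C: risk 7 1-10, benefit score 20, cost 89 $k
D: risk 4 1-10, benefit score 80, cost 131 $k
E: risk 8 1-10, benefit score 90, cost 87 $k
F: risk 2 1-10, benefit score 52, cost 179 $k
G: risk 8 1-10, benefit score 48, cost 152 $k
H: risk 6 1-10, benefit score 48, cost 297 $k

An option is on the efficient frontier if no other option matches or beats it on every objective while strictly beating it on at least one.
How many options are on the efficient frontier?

5

A: not dominated (best risk).
B: not dominated.
C: not dominated.
D: not dominated.
E: not dominated (best benefit score).
F: dominated by B (risk 2≤2, benefit score 62≥52, cost 103≤179).
G: dominated by B (risk 2≤8, benefit score 62≥48, cost 103≤152).
H: dominated by B (risk 2≤6, benefit score 62≥48, cost 103≤297).
Pareto-optimal: A, B, C, D, E → 5.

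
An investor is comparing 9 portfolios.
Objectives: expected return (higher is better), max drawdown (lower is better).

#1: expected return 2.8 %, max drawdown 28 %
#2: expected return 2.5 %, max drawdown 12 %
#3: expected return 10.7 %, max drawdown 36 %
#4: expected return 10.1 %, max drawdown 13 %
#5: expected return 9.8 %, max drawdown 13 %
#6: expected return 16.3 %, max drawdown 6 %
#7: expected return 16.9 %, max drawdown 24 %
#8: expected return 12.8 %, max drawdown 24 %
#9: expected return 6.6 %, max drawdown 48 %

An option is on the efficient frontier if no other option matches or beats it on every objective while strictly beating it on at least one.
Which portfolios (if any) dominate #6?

none

#1: worse on expected return (2.8 vs 16.3).
#2: worse on expected return (2.5 vs 16.3).
#3: worse on expected return (10.7 vs 16.3).
#4: worse on expected return (10.1 vs 16.3).
#5: worse on expected return (9.8 vs 16.3).
#7: worse on max drawdown (24 vs 6).
#8: worse on expected return (12.8 vs 16.3).
#9: worse on expected return (6.6 vs 16.3).
No option dominates #6.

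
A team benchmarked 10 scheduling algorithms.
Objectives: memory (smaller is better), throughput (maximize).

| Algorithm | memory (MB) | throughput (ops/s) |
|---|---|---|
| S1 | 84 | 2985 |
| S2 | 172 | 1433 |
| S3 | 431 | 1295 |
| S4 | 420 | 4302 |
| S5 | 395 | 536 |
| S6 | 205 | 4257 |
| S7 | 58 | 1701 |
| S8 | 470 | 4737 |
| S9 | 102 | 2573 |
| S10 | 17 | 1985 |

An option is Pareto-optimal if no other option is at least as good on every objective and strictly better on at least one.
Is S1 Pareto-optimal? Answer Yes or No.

Yes

S2: worse on memory (172 vs 84).
S3: worse on memory (431 vs 84).
S4: worse on memory (420 vs 84).
S5: worse on memory (395 vs 84).
S6: worse on memory (205 vs 84).
S7: worse on throughput (1701 vs 2985).
S8: worse on memory (470 vs 84).
S9: worse on memory (102 vs 84).
S10: worse on throughput (1985 vs 2985).
No option is at least as good as S1 on every objective and strictly better on one.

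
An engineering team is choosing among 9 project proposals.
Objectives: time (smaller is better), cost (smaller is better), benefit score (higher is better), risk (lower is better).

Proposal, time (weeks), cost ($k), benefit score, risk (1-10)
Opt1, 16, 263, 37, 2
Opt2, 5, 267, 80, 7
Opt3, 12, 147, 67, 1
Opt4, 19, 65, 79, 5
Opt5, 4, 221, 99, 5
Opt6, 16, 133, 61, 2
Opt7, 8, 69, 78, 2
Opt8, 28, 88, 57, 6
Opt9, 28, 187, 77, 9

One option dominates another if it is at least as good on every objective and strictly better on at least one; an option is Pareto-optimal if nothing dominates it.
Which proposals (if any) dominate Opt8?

Opt4, Opt7

Opt4: time 19≤28, cost 65≤88, benefit score 79≥57, risk 5≤6 — dominates Opt8.
Opt7: time 8≤28, cost 69≤88, benefit score 78≥57, risk 2≤6 — dominates Opt8.
Others (Opt1, Opt2, Opt3, Opt5, Opt6, Opt9) are each worse than Opt8 on at least one objective.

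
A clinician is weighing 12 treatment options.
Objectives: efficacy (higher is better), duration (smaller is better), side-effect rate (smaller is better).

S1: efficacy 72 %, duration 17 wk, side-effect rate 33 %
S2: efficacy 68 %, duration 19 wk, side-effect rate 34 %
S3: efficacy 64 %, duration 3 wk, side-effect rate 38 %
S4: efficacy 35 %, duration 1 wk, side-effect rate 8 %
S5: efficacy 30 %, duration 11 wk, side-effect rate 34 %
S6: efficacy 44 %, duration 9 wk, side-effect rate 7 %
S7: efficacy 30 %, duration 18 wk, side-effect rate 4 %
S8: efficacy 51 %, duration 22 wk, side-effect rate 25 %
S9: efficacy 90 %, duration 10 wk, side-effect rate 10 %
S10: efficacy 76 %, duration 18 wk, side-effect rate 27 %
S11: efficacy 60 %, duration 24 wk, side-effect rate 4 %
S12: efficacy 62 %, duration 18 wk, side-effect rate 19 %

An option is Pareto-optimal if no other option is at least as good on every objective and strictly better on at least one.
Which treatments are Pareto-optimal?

S1: dominated by S9 (efficacy 90≥72, duration 10≤17, side-effect rate 10≤33).
S2: dominated by S1 (efficacy 72≥68, duration 17≤19, side-effect rate 33≤34).
S3: not dominated.
S4: not dominated (best duration).
S5: dominated by S4 (efficacy 35≥30, duration 1≤11, side-effect rate 8≤34).
S6: not dominated.
S7: not dominated.
S8: dominated by S9 (efficacy 90≥51, duration 10≤22, side-effect rate 10≤25).
S9: not dominated (best efficacy).
S10: dominated by S9 (efficacy 90≥76, duration 10≤18, side-effect rate 10≤27).
S11: not dominated.
S12: dominated by S9 (efficacy 90≥62, duration 10≤18, side-effect rate 10≤19).

S3, S4, S6, S7, S9, S11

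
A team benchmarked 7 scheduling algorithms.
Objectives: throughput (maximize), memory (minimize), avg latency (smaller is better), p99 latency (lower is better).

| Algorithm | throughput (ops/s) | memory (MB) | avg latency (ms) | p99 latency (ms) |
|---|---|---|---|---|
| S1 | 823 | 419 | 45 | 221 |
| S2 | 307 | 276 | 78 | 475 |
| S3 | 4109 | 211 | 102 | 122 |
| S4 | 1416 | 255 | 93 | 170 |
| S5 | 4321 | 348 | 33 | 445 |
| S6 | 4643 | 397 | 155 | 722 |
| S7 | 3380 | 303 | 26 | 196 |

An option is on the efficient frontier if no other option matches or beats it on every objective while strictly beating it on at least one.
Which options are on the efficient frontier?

S1: dominated by S7 (throughput 3380≥823, memory 303≤419, avg latency 26≤45, p99 latency 196≤221).
S2: not dominated.
S3: not dominated (best memory).
S4: not dominated.
S5: not dominated.
S6: not dominated (best throughput).
S7: not dominated (best avg latency).

S2, S3, S4, S5, S6, S7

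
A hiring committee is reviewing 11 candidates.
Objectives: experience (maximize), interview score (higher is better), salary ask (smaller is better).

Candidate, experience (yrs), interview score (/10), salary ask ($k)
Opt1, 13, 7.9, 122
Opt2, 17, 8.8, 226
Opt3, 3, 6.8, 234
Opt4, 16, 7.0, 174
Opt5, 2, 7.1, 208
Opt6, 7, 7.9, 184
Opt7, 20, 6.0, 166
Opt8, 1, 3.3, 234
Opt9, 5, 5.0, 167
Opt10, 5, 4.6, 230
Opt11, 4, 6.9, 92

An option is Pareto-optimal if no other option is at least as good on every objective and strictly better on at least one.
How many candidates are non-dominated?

5

Opt1: not dominated.
Opt2: not dominated (best interview score).
Opt3: dominated by Opt1 (experience 13≥3, interview score 7.9≥6.8, salary ask 122≤234).
Opt4: not dominated.
Opt5: dominated by Opt1 (experience 13≥2, interview score 7.9≥7.1, salary ask 122≤208).
Opt6: dominated by Opt1 (experience 13≥7, interview score 7.9≥7.9, salary ask 122≤184).
Opt7: not dominated (best experience).
Opt8: dominated by Opt1 (experience 13≥1, interview score 7.9≥3.3, salary ask 122≤234).
Opt9: dominated by Opt1 (experience 13≥5, interview score 7.9≥5.0, salary ask 122≤167).
Opt10: dominated by Opt1 (experience 13≥5, interview score 7.9≥4.6, salary ask 122≤230).
Opt11: not dominated (best salary ask).
Pareto-optimal: Opt1, Opt2, Opt4, Opt7, Opt11 → 5.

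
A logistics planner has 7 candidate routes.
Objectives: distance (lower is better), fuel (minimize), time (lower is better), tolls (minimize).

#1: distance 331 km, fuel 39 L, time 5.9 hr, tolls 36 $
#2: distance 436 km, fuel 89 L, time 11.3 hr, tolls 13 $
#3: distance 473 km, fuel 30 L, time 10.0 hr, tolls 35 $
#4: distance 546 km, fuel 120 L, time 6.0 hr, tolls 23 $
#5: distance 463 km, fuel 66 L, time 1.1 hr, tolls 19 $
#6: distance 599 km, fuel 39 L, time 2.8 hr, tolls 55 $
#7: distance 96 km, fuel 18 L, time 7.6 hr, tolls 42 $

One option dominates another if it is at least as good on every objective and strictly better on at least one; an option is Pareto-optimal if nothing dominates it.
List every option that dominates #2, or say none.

none

#1: worse on tolls (36 vs 13).
#3: worse on distance (473 vs 436).
#4: worse on distance (546 vs 436).
#5: worse on distance (463 vs 436).
#6: worse on distance (599 vs 436).
#7: worse on tolls (42 vs 13).
No option dominates #2.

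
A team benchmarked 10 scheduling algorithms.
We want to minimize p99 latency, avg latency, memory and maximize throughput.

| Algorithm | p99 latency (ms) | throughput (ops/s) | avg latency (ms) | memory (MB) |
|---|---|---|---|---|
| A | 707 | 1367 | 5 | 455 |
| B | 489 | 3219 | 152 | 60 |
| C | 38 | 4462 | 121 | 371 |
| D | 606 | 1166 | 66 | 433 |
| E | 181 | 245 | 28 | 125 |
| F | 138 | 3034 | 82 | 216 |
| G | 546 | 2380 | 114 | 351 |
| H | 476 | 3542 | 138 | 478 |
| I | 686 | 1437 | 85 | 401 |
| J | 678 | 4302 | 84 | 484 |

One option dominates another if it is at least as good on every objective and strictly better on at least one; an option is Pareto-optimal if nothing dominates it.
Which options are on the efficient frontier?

A: not dominated (best avg latency).
B: not dominated (best memory).
C: not dominated (best p99 latency).
D: not dominated.
E: not dominated.
F: not dominated.
G: dominated by F (p99 latency 138≤546, throughput 3034≥2380, avg latency 82≤114, memory 216≤351).
H: dominated by C (p99 latency 38≤476, throughput 4462≥3542, avg latency 121≤138, memory 371≤478).
I: dominated by F (p99 latency 138≤686, throughput 3034≥1437, avg latency 82≤85, memory 216≤401).
J: not dominated.

A, B, C, D, E, F, J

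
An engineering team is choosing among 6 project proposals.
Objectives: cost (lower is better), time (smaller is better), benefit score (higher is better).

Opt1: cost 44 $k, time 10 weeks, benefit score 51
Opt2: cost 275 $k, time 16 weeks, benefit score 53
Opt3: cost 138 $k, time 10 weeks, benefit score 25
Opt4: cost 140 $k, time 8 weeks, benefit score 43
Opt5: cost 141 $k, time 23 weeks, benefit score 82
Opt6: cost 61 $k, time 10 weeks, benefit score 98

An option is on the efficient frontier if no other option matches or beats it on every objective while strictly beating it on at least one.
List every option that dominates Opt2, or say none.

Opt6: cost 61≤275, time 10≤16, benefit score 98≥53 — dominates Opt2.
Others (Opt1, Opt3, Opt4, Opt5) are each worse than Opt2 on at least one objective.

Opt6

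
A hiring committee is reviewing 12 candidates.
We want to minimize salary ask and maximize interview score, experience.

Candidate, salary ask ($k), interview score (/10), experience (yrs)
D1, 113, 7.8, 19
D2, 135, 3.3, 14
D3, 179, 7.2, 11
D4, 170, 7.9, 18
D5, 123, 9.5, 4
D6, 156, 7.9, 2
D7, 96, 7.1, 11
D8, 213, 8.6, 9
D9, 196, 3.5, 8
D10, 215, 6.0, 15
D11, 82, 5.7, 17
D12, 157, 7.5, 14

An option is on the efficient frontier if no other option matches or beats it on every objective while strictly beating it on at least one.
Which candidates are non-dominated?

D1, D4, D5, D7, D8, D11

D1: not dominated (best experience).
D2: dominated by D1 (salary ask 113≤135, interview score 7.8≥3.3, experience 19≥14).
D3: dominated by D1 (salary ask 113≤179, interview score 7.8≥7.2, experience 19≥11).
D4: not dominated.
D5: not dominated (best interview score).
D6: dominated by D5 (salary ask 123≤156, interview score 9.5≥7.9, experience 4≥2).
D7: not dominated.
D8: not dominated.
D9: dominated by D1 (salary ask 113≤196, interview score 7.8≥3.5, experience 19≥8).
D10: dominated by D1 (salary ask 113≤215, interview score 7.8≥6.0, experience 19≥15).
D11: not dominated (best salary ask).
D12: dominated by D1 (salary ask 113≤157, interview score 7.8≥7.5, experience 19≥14).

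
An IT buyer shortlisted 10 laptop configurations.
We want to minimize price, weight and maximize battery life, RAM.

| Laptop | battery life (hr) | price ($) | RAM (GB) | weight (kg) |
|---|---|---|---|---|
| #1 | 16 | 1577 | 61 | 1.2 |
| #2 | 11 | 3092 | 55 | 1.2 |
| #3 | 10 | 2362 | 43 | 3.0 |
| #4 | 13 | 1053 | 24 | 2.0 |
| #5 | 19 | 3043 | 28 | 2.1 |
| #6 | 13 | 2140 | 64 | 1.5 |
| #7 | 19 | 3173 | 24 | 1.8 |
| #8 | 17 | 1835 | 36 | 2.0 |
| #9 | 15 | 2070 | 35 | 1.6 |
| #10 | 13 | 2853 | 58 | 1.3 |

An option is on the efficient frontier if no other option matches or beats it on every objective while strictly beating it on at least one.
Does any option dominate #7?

#1: worse on battery life (16 vs 19).
#2: worse on battery life (11 vs 19).
#3: worse on battery life (10 vs 19).
#4: worse on battery life (13 vs 19).
#5: worse on weight (2.1 vs 1.8).
#6: worse on battery life (13 vs 19).
#8: worse on battery life (17 vs 19).
#9: worse on battery life (15 vs 19).
#10: worse on battery life (13 vs 19).
No option is at least as good as #7 on every objective and strictly better on one.

No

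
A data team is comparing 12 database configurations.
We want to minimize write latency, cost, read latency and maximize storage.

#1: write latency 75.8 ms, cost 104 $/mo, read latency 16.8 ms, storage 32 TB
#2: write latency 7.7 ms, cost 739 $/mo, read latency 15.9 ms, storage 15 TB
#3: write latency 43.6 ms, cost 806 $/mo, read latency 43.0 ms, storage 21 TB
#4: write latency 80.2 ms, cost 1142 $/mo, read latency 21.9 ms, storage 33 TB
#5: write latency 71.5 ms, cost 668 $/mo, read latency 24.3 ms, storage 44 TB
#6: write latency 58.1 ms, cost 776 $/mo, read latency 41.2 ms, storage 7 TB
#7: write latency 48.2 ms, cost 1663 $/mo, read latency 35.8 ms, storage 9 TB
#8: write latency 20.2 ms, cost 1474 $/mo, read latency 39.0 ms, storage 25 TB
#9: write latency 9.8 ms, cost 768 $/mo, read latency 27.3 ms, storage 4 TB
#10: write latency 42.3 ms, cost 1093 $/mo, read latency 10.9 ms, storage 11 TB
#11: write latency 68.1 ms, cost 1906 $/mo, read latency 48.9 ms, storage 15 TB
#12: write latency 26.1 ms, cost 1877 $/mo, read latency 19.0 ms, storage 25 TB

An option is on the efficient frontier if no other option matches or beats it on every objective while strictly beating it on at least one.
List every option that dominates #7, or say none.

#2, #10

#2: write latency 7.7≤48.2, cost 739≤1663, read latency 15.9≤35.8, storage 15≥9 — dominates #7.
#10: write latency 42.3≤48.2, cost 1093≤1663, read latency 10.9≤35.8, storage 11≥9 — dominates #7.
Others (#1, #3, #4, #5, #6, #8, #9, #11, #12) are each worse than #7 on at least one objective.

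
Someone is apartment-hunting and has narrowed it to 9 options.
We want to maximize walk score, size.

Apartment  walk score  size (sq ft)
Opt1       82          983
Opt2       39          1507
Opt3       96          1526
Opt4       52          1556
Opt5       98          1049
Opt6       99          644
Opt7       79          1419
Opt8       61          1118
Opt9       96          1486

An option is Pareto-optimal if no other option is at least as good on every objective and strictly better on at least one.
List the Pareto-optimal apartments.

Opt1: dominated by Opt3 (walk score 96≥82, size 1526≥983).
Opt2: dominated by Opt3 (walk score 96≥39, size 1526≥1507).
Opt3: not dominated.
Opt4: not dominated (best size).
Opt5: not dominated.
Opt6: not dominated (best walk score).
Opt7: dominated by Opt3 (walk score 96≥79, size 1526≥1419).
Opt8: dominated by Opt3 (walk score 96≥61, size 1526≥1118).
Opt9: dominated by Opt3 (walk score 96≥96, size 1526≥1486).

Opt3, Opt4, Opt5, Opt6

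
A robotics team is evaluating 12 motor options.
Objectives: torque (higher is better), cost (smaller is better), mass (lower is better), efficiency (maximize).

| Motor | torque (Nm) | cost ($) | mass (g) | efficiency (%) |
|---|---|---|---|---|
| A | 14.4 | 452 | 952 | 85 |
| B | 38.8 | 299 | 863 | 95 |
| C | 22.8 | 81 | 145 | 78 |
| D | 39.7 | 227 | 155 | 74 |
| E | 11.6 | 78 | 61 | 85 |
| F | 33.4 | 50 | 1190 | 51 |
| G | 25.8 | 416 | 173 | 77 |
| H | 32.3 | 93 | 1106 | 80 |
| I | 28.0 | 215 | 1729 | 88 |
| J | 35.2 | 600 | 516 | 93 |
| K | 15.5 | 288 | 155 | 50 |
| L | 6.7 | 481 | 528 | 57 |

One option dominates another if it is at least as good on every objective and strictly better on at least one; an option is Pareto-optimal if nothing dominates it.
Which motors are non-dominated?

B, C, D, E, F, G, H, I, J

A: dominated by B (torque 38.8≥14.4, cost 299≤452, mass 863≤952, efficiency 95≥85).
B: not dominated (best efficiency).
C: not dominated.
D: not dominated (best torque).
E: not dominated (best mass).
F: not dominated (best cost).
G: not dominated.
H: not dominated.
I: not dominated.
J: not dominated.
K: dominated by C (torque 22.8≥15.5, cost 81≤288, mass 145≤155, efficiency 78≥50).
L: dominated by C (torque 22.8≥6.7, cost 81≤481, mass 145≤528, efficiency 78≥57).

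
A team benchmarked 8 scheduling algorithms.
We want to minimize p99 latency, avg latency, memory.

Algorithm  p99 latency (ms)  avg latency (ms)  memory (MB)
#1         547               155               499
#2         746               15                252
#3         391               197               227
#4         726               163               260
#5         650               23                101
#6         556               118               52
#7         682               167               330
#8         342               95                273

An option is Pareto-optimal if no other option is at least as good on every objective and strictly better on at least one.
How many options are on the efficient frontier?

5

#1: dominated by #8 (p99 latency 342≤547, avg latency 95≤155, memory 273≤499).
#2: not dominated (best avg latency).
#3: not dominated.
#4: dominated by #5 (p99 latency 650≤726, avg latency 23≤163, memory 101≤260).
#5: not dominated.
#6: not dominated (best memory).
#7: dominated by #5 (p99 latency 650≤682, avg latency 23≤167, memory 101≤330).
#8: not dominated (best p99 latency).
Pareto-optimal: #2, #3, #5, #6, #8 → 5.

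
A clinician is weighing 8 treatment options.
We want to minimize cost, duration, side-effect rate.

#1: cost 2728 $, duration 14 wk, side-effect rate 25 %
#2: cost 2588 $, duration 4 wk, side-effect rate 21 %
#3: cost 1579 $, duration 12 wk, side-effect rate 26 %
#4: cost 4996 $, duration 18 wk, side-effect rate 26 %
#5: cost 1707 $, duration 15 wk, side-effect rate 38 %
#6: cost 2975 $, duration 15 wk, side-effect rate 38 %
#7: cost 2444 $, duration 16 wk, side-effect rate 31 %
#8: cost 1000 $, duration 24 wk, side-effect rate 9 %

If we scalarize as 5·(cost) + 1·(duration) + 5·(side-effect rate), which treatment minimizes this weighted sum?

#8

#1: 5·2728 + 1·14 + 5·25 = 13779
#2: 5·2588 + 1·4 + 5·21 = 13049
#3: 5·1579 + 1·12 + 5·26 = 8037
#4: 5·4996 + 1·18 + 5·26 = 25128
#5: 5·1707 + 1·15 + 5·38 = 8740
#6: 5·2975 + 1·15 + 5·38 = 15080
#7: 5·2444 + 1·16 + 5·31 = 12391
#8: 5·1000 + 1·24 + 5·9 = 5069
Lowest: #8 at 5069.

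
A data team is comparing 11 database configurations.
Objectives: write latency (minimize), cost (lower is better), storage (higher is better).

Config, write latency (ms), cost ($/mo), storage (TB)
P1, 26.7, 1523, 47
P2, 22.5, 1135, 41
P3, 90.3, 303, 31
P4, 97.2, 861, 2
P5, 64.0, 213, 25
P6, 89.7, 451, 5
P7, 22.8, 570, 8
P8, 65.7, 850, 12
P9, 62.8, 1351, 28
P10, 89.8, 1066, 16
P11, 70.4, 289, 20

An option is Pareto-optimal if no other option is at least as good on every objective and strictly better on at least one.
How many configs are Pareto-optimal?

5

P1: not dominated (best storage).
P2: not dominated (best write latency).
P3: not dominated.
P4: dominated by P3 (write latency 90.3≤97.2, cost 303≤861, storage 31≥2).
P5: not dominated (best cost).
P6: dominated by P5 (write latency 64.0≤89.7, cost 213≤451, storage 25≥5).
P7: not dominated.
P8: dominated by P5 (write latency 64.0≤65.7, cost 213≤850, storage 25≥12).
P9: dominated by P2 (write latency 22.5≤62.8, cost 1135≤1351, storage 41≥28).
P10: dominated by P5 (write latency 64.0≤89.8, cost 213≤1066, storage 25≥16).
P11: dominated by P5 (write latency 64.0≤70.4, cost 213≤289, storage 25≥20).
Pareto-optimal: P1, P2, P3, P5, P7 → 5.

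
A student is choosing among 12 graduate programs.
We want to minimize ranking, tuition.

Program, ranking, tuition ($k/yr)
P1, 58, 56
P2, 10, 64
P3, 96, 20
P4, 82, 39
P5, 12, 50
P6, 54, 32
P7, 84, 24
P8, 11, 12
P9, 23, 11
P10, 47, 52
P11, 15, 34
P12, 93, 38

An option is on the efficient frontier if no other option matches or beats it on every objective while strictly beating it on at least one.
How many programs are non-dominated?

P1: dominated by P5 (ranking 12≤58, tuition 50≤56).
P2: not dominated (best ranking).
P3: dominated by P8 (ranking 11≤96, tuition 12≤20).
P4: dominated by P6 (ranking 54≤82, tuition 32≤39).
P5: dominated by P8 (ranking 11≤12, tuition 12≤50).
P6: dominated by P8 (ranking 11≤54, tuition 12≤32).
P7: dominated by P8 (ranking 11≤84, tuition 12≤24).
P8: not dominated.
P9: not dominated (best tuition).
P10: dominated by P5 (ranking 12≤47, tuition 50≤52).
P11: dominated by P8 (ranking 11≤15, tuition 12≤34).
P12: dominated by P6 (ranking 54≤93, tuition 32≤38).
Pareto-optimal: P2, P8, P9 → 3.

3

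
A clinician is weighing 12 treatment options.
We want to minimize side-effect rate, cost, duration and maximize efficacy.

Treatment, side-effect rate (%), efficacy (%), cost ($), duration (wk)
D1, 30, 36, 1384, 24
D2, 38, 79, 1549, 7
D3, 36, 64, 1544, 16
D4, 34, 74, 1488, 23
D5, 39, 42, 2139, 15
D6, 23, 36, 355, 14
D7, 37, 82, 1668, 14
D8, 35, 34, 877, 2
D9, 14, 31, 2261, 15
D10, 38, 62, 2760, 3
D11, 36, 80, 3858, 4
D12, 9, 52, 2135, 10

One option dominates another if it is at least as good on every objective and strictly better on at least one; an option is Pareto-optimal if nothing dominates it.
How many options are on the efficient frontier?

9

D1: dominated by D6 (side-effect rate 23≤30, efficacy 36≥36, cost 355≤1384, duration 14≤24).
D2: not dominated.
D3: not dominated.
D4: not dominated.
D5: dominated by D2 (side-effect rate 38≤39, efficacy 79≥42, cost 1549≤2139, duration 7≤15).
D6: not dominated (best cost).
D7: not dominated (best efficacy).
D8: not dominated (best duration).
D9: dominated by D12 (side-effect rate 9≤14, efficacy 52≥31, cost 2135≤2261, duration 10≤15).
D10: not dominated.
D11: not dominated.
D12: not dominated (best side-effect rate).
Pareto-optimal: D2, D3, D4, D6, D7, D8, D10, D11, D12 → 9.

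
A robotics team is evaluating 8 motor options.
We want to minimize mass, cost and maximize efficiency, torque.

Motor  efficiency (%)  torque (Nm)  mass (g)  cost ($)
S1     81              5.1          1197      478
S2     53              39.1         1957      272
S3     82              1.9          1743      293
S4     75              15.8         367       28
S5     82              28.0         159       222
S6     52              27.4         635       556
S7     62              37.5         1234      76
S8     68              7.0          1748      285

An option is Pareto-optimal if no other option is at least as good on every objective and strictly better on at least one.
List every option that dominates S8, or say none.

S4, S5

S4: efficiency 75≥68, torque 15.8≥7.0, mass 367≤1748, cost 28≤285 — dominates S8.
S5: efficiency 82≥68, torque 28.0≥7.0, mass 159≤1748, cost 222≤285 — dominates S8.
Others (S1, S2, S3, S6, S7) are each worse than S8 on at least one objective.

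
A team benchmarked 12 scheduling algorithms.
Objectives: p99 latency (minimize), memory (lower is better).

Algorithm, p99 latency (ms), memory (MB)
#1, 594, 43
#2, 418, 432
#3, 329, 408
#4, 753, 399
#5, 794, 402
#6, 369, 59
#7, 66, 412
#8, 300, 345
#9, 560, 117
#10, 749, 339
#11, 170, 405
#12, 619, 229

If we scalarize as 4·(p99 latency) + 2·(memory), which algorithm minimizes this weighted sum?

#7

#1: 4·594 + 2·43 = 2462
#2: 4·418 + 2·432 = 2536
#3: 4·329 + 2·408 = 2132
#4: 4·753 + 2·399 = 3810
#5: 4·794 + 2·402 = 3980
#6: 4·369 + 2·59 = 1594
#7: 4·66 + 2·412 = 1088
#8: 4·300 + 2·345 = 1890
#9: 4·560 + 2·117 = 2474
#10: 4·749 + 2·339 = 3674
#11: 4·170 + 2·405 = 1490
#12: 4·619 + 2·229 = 2934
Lowest: #7 at 1088.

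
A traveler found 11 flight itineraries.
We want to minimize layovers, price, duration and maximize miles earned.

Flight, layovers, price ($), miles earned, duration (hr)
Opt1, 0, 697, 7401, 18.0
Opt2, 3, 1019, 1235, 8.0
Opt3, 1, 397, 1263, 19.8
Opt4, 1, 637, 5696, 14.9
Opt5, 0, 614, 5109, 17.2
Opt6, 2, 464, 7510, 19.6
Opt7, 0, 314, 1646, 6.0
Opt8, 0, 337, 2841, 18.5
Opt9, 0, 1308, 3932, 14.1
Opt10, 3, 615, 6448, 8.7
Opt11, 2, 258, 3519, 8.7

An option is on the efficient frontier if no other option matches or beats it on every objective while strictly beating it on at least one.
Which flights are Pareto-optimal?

Opt1: not dominated.
Opt2: dominated by Opt7 (layovers 0≤3, price 314≤1019, miles earned 1646≥1235, duration 6.0≤8.0).
Opt3: dominated by Opt7 (layovers 0≤1, price 314≤397, miles earned 1646≥1263, duration 6.0≤19.8).
Opt4: not dominated.
Opt5: not dominated.
Opt6: not dominated (best miles earned).
Opt7: not dominated (best duration).
Opt8: not dominated.
Opt9: not dominated.
Opt10: not dominated.
Opt11: not dominated (best price).

Opt1, Opt4, Opt5, Opt6, Opt7, Opt8, Opt9, Opt10, Opt11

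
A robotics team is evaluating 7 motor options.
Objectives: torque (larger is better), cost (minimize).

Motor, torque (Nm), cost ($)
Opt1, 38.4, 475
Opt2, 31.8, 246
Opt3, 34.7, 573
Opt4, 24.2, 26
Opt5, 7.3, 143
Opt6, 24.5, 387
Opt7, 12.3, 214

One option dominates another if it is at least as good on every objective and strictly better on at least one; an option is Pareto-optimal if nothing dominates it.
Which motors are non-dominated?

Opt1, Opt2, Opt4

Opt1: not dominated (best torque).
Opt2: not dominated.
Opt3: dominated by Opt1 (torque 38.4≥34.7, cost 475≤573).
Opt4: not dominated (best cost).
Opt5: dominated by Opt4 (torque 24.2≥7.3, cost 26≤143).
Opt6: dominated by Opt2 (torque 31.8≥24.5, cost 246≤387).
Opt7: dominated by Opt4 (torque 24.2≥12.3, cost 26≤214).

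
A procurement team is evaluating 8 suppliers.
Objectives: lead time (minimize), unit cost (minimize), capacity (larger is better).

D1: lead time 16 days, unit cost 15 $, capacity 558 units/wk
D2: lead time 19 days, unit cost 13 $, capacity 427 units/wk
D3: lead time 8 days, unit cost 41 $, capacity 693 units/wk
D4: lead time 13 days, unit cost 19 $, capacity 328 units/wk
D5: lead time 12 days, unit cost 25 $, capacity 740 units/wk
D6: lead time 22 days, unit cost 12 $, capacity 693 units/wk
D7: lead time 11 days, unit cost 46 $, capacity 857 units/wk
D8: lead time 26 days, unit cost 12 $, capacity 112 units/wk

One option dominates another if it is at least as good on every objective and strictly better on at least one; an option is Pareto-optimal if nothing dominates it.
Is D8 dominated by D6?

D6 vs D8: lead time 22≤26, unit cost 12≤12, capacity 693≥112 — D6 is at least as good on every objective with at least one strict improvement.

Yes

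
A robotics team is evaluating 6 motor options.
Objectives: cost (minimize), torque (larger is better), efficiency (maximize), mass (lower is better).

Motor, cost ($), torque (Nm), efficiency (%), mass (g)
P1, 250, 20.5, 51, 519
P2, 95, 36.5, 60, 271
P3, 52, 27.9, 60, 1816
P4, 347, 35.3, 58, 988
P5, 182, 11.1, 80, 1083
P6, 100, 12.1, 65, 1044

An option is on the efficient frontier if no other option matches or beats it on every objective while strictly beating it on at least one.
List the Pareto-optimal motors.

P1: dominated by P2 (cost 95≤250, torque 36.5≥20.5, efficiency 60≥51, mass 271≤519).
P2: not dominated (best torque).
P3: not dominated (best cost).
P4: dominated by P2 (cost 95≤347, torque 36.5≥35.3, efficiency 60≥58, mass 271≤988).
P5: not dominated (best efficiency).
P6: not dominated.

P2, P3, P5, P6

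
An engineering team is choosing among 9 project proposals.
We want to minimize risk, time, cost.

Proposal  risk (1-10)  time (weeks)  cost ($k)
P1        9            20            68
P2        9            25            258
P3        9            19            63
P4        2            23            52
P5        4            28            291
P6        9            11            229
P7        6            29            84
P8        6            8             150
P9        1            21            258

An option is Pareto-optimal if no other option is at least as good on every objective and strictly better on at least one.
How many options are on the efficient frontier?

4

P1: dominated by P3 (risk 9≤9, time 19≤20, cost 63≤68).
P2: dominated by P1 (risk 9≤9, time 20≤25, cost 68≤258).
P3: not dominated.
P4: not dominated (best cost).
P5: dominated by P4 (risk 2≤4, time 23≤28, cost 52≤291).
P6: dominated by P8 (risk 6≤9, time 8≤11, cost 150≤229).
P7: dominated by P4 (risk 2≤6, time 23≤29, cost 52≤84).
P8: not dominated (best time).
P9: not dominated (best risk).
Pareto-optimal: P3, P4, P8, P9 → 4.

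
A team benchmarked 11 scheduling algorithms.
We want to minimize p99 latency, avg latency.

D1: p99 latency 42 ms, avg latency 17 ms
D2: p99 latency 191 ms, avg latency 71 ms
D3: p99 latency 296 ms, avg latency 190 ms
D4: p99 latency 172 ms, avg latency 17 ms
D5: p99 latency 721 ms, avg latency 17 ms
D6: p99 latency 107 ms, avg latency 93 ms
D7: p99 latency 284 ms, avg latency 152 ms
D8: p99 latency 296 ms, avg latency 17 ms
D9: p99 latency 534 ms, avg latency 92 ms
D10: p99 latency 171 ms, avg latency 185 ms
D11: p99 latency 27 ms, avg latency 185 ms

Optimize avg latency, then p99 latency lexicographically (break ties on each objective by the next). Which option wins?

D1

First minimize avg latency: best is 17, kept {D1, D4, D5, D8}.
Then minimize p99 latency: best is 42, kept {D1}.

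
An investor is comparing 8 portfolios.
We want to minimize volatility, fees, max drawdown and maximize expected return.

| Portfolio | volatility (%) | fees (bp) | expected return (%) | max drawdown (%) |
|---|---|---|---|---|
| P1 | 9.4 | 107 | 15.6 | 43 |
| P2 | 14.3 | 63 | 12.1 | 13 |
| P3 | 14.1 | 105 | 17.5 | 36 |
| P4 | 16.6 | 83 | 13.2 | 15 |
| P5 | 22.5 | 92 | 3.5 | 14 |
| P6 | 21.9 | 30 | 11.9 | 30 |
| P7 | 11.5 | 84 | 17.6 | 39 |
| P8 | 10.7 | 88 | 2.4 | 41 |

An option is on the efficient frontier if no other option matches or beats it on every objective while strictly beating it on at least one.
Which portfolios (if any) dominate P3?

P1: worse on fees (107 vs 105).
P2: worse on volatility (14.3 vs 14.1).
P4: worse on volatility (16.6 vs 14.1).
P5: worse on volatility (22.5 vs 14.1).
P6: worse on volatility (21.9 vs 14.1).
P7: worse on max drawdown (39 vs 36).
P8: worse on expected return (2.4 vs 17.5).
No option dominates P3.

none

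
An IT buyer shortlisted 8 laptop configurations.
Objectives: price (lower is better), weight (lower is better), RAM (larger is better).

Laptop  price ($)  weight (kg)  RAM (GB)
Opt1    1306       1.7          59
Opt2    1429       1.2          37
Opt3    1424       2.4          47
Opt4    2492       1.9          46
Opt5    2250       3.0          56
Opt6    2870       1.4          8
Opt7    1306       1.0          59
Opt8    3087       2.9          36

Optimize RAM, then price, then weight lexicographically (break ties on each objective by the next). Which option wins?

First maximize RAM: best is 59, kept {Opt1, Opt7}.
Then minimize price: best is 1306, kept {Opt1, Opt7}.
Then minimize weight: best is 1.0, kept {Opt7}.

Opt7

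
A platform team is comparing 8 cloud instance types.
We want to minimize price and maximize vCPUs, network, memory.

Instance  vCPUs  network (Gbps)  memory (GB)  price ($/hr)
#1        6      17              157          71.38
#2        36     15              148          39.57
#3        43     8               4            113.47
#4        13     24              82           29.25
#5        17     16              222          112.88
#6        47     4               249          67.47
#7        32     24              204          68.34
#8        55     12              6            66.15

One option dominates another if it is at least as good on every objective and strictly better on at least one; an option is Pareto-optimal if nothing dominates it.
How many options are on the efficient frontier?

#1: dominated by #7 (vCPUs 32≥6, network 24≥17, memory 204≥157, price 68.34≤71.38).
#2: not dominated.
#3: dominated by #8 (vCPUs 55≥43, network 12≥8, memory 6≥4, price 66.15≤113.47).
#4: not dominated (best price).
#5: not dominated.
#6: not dominated (best memory).
#7: not dominated.
#8: not dominated (best vCPUs).
Pareto-optimal: #2, #4, #5, #6, #7, #8 → 6.

6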